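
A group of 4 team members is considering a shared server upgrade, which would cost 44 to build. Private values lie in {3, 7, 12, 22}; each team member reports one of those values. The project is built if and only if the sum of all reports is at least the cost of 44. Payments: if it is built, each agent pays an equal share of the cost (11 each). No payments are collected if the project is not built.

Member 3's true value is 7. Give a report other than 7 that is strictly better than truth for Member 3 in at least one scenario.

3

Suppose Member 1 reports 3, Member 2 reports 12 and Member 4 reports 22.
Report 7: project built, pays 11, utility 7 - 11 = -4.
Report 3: project not built, utility 0.
So reporting 3 beats truth here (0 > -4).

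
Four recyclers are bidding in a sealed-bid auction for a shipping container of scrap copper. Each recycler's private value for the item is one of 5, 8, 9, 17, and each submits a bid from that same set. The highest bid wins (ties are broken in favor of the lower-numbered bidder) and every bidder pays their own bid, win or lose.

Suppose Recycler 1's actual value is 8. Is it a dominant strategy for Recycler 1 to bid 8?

No

Consider the case where Recycler 2 bids 5, Recycler 3 bids 5 and Recycler 4 bids 5.
Truthful bid 8: wins, pays 8, utility 8 - 8 = 0.
Bid 5 instead: wins, pays 5, utility 8 - 5 = 3.
Since 3 > 0, bidding 5 is strictly better here, so truthful bidding is not dominant.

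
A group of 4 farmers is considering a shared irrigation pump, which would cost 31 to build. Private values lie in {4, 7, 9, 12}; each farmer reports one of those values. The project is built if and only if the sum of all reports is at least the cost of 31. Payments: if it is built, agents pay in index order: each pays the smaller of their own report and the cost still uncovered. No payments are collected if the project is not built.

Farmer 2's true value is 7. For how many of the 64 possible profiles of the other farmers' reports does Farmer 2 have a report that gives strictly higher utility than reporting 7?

Others report (4, 12, 12): truth gives 0; report 4 gives 3 > 0. Violating.
Others report (7, 9, 12): truth gives 0; report 4 gives 3 > 0. Violating.
Others report (7, 12, 9): truth gives 0; report 4 gives 3 > 0. Violating.
Others report (7, 12, 12): truth gives 0; report 4 gives 3 > 0. Violating.
Others report (4, 4, 4): truth gives 0; no alternative beats it.
Others report (4, 4, 7): truth gives 0; no alternative beats it.
(Checking all 64 profiles: 20 have a profitable deviation, 44 do not.)

20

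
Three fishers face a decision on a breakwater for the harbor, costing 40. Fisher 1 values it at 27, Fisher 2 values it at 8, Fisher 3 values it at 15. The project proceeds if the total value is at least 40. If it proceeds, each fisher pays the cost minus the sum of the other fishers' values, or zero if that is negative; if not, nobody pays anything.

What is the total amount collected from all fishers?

Total value 50 ≥ cost 40, so it is built.
Fisher 1: others sum to 23; max(0, 40 - 23) = 17.
Fisher 2: others sum to 42; max(0, 40 - 42) = 0.
Fisher 3: others sum to 35; max(0, 40 - 35) = 5.
Total collected = 17 + 0 + 5 = 22.

22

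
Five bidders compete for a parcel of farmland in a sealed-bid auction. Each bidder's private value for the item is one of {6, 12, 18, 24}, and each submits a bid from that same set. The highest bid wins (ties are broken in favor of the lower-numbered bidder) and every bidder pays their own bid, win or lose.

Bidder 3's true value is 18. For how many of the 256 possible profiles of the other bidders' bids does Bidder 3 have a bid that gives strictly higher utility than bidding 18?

224

Others bid (6, 6, 6, 6): truth gives 0; bid 12 gives 6 > 0. Violating.
Others bid (6, 6, 6, 12): truth gives 0; bid 12 gives 6 > 0. Violating.
Others bid (6, 6, 6, 24): truth gives -18; bid 6 gives -6 > -18. Violating.
Others bid (6, 6, 12, 6): truth gives 0; bid 12 gives 6 > 0. Violating.
Others bid (6, 6, 6, 18): truth gives 0; no alternative beats it.
Others bid (6, 6, 12, 18): truth gives 0; no alternative beats it.
(Checking all 256 profiles: 224 have a profitable deviation, 32 do not.)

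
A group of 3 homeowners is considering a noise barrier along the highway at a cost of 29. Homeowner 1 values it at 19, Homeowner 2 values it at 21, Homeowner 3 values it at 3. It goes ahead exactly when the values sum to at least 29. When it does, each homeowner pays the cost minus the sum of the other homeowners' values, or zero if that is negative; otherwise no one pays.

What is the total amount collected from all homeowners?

Total value 43 ≥ cost 29, so it is built.
Homeowner 1: others sum to 24; max(0, 29 - 24) = 5.
Homeowner 2: others sum to 22; max(0, 29 - 22) = 7.
Homeowner 3: others sum to 40; max(0, 29 - 40) = 0.
Total collected = 5 + 7 + 0 = 12.

12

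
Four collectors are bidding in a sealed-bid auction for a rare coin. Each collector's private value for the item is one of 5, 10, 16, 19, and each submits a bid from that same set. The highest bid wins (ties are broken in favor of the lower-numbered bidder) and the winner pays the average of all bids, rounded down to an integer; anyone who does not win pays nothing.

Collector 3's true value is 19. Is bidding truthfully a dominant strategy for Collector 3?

No

Consider the case where Collector 1 bids 5, Collector 2 bids 5 and Collector 4 bids 5.
Truthful bid 19: wins, pays 8, utility 19 - 8 = 11.
Bid 10 instead: wins, pays 6, utility 19 - 6 = 13.
Since 13 > 11, bidding 10 is strictly better here, so truthful bidding is not dominant.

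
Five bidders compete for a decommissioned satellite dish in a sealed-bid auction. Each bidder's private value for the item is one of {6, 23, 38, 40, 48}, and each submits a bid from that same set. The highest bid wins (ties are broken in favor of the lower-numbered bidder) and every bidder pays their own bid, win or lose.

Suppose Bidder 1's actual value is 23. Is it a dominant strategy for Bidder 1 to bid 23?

Consider the case where Bidder 2 bids 6, Bidder 3 bids 6, Bidder 4 bids 6 and Bidder 5 bids 6.
Truthful bid 23: wins, pays 23, utility 23 - 23 = 0.
Bid 6 instead: wins, pays 6, utility 23 - 6 = 17.
Since 17 > 0, bidding 6 is strictly better here, so truthful bidding is not dominant.

No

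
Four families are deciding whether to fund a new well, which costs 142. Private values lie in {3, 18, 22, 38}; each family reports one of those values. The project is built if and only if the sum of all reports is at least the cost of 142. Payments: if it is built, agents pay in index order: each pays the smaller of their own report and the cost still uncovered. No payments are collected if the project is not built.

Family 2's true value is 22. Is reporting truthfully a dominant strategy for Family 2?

Yes

Check each profile of the others' reports and compare truth against every alternative report.
Others report (3, 3, 3): truth gives 0, best alternative gives 0.
Others report (3, 3, 18): truth gives 0, best alternative gives 0.
Others report (3, 3, 22): truth gives 0, best alternative gives 0.
Others report (3, 3, 38): truth gives 0, best alternative gives 0.
Others report (3, 18, 3): truth gives 0, best alternative gives 0.
Others report (3, 18, 18): truth gives 0, best alternative gives 0.
(Remaining 58 profiles checked similarly; truth is weakly best in each.)
In every case the truthful report is at least as good as any alternative, so it is a dominant strategy.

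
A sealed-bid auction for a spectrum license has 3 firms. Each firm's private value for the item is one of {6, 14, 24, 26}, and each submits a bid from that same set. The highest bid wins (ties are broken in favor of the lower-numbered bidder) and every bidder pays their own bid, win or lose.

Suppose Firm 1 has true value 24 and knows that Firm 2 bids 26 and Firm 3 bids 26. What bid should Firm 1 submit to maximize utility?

26

Bid 6: loses but pays 6, utility -6.
Bid 14: loses but pays 14, utility -14.
Bid 24: loses but pays 24, utility -24.
Bid 26: wins, pays 26, utility 24 - 26 = -2.
The best choice is 26 with utility -2.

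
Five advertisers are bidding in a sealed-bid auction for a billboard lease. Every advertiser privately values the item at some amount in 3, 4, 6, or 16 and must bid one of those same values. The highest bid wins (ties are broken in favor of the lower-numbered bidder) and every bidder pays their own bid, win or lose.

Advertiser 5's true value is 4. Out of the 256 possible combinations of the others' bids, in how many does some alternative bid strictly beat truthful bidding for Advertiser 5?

Others bid (3, 3, 3, 4): truth gives -4; bid 6 gives -2 > -4. Violating.
Others bid (3, 3, 3, 6): truth gives -4; bid 3 gives -3 > -4. Violating.
Others bid (3, 3, 3, 16): truth gives -4; bid 3 gives -3 > -4. Violating.
Others bid (3, 3, 4, 3): truth gives -4; bid 6 gives -2 > -4. Violating.
Others bid (3, 3, 3, 3): truth gives 0; no alternative beats it.
(Checking all 256 profiles: 255 have a profitable deviation, 1 does not.)

255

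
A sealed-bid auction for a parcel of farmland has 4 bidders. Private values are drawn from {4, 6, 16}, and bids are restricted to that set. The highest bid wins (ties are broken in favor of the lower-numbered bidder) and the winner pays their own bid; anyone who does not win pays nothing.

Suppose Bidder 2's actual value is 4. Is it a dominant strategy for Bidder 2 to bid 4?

Check each profile of the others' bids and compare truth against every alternative bid.
Others bid (4, 4, 4): truth gives 0, best alternative gives -2.
Others bid (4, 4, 6): truth gives 0, best alternative gives -2.
Others bid (4, 6, 4): truth gives 0, best alternative gives -2.
Others bid (4, 6, 6): truth gives 0, best alternative gives -2.
Others bid (4, 4, 16): truth gives 0, best alternative gives 0.
Others bid (4, 6, 16): truth gives 0, best alternative gives 0.
(Remaining 21 profiles checked similarly; truth is weakly best in each.)
In every case the truthful bid is at least as good as any alternative, so it is a dominant strategy.

Yes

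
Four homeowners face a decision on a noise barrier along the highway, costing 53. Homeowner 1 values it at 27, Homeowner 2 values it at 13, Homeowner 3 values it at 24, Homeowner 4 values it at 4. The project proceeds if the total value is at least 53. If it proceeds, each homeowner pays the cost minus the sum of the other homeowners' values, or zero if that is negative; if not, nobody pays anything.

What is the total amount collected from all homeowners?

Total value 68 ≥ cost 53, so it is built.
Homeowner 1: others sum to 41; max(0, 53 - 41) = 12.
Homeowner 2: others sum to 55; max(0, 53 - 55) = 0.
Homeowner 3: others sum to 44; max(0, 53 - 44) = 9.
Homeowner 4: others sum to 64; max(0, 53 - 64) = 0.
Total collected = 12 + 0 + 9 + 0 = 21.

21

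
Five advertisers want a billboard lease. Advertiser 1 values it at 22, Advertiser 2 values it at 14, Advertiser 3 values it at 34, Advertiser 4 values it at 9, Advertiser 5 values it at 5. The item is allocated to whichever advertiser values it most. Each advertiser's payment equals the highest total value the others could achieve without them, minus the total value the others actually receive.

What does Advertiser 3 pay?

Advertiser 3 has the highest value and receives the item.
Without Advertiser 3, the item would go to the next-highest value, 22, so the others could achieve 22.
With Advertiser 3 present and winning, the others receive nothing, so their total is 0.
Payment = 22 - 0 = 22.

22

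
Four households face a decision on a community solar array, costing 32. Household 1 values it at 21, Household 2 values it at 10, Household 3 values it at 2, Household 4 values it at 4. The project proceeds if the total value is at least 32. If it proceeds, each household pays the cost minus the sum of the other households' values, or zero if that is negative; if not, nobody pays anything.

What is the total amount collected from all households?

Total value 37 ≥ cost 32, so it is built.
Household 1: others sum to 16; max(0, 32 - 16) = 16.
Household 2: others sum to 27; max(0, 32 - 27) = 5.
Household 3: others sum to 35; max(0, 32 - 35) = 0.
Household 4: others sum to 33; max(0, 32 - 33) = 0.
Total collected = 16 + 5 + 0 + 0 = 21.

21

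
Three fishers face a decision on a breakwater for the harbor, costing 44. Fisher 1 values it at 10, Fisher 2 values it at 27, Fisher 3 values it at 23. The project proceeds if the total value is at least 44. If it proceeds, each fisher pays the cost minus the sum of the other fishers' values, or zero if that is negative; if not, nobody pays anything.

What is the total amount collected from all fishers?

Total value 60 ≥ cost 44, so it is built.
Fisher 1: others sum to 50; max(0, 44 - 50) = 0.
Fisher 2: others sum to 33; max(0, 44 - 33) = 11.
Fisher 3: others sum to 37; max(0, 44 - 37) = 7.
Total collected = 0 + 11 + 7 = 18.

18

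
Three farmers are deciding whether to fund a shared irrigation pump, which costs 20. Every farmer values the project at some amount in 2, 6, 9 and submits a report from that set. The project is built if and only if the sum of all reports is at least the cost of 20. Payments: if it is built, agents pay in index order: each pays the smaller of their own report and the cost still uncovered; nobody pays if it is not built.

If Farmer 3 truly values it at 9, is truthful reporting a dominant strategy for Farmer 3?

Yes

Check each profile of the others' reports and compare truth against every alternative report.
Others report (6, 6): truth gives 1, best alternative gives 0.
Others report (9, 9): truth gives 7, best alternative gives 7.
Others report (6, 9): truth gives 4, best alternative gives 4.
Others report (9, 6): truth gives 4, best alternative gives 4.
Others report (2, 2): truth gives 0, best alternative gives 0.
Others report (2, 6): truth gives 0, best alternative gives 0.
(Remaining 3 profiles checked similarly; truth is weakly best in each.)
In every case the truthful report is at least as good as any alternative, so it is a dominant strategy.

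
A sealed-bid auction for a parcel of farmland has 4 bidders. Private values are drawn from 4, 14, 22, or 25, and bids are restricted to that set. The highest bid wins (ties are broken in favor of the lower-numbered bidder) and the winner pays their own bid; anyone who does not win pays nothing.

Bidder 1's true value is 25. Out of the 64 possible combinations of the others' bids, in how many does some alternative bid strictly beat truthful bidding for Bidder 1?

27

Others bid (4, 4, 4): truth gives 0; bid 4 gives 21 > 0. Violating.
Others bid (4, 4, 14): truth gives 0; bid 14 gives 11 > 0. Violating.
Others bid (4, 4, 22): truth gives 0; bid 22 gives 3 > 0. Violating.
Others bid (4, 14, 4): truth gives 0; bid 14 gives 11 > 0. Violating.
Others bid (4, 4, 25): truth gives 0; no alternative beats it.
Others bid (4, 14, 25): truth gives 0; no alternative beats it.
(Checking all 64 profiles: 27 have a profitable deviation, 37 do not.)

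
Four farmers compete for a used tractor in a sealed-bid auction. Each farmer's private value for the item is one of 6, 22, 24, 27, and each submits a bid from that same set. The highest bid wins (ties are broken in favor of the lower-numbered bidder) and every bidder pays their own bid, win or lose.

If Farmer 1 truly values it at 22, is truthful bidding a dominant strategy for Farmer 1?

Consider the case where Farmer 2 bids 6, Farmer 3 bids 6 and Farmer 4 bids 6.
Truthful bid 22: wins, pays 22, utility 22 - 22 = 0.
Bid 6 instead: wins, pays 6, utility 22 - 6 = 16.
Since 16 > 0, bidding 6 is strictly better here, so truthful bidding is not dominant.

No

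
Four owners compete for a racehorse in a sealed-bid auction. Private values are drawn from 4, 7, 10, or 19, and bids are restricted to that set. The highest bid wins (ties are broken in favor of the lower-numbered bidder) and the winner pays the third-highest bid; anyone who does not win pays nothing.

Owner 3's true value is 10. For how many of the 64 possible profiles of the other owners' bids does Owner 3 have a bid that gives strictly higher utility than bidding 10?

Others bid (4, 4, 19): truth gives 0; bid 19 gives 6 > 0. Violating.
Others bid (4, 7, 19): truth gives 0; bid 19 gives 3 > 0. Violating.
Others bid (4, 10, 4): truth gives 0; bid 19 gives 6 > 0. Violating.
Others bid (4, 10, 7): truth gives 0; bid 19 gives 3 > 0. Violating.
Others bid (4, 4, 4): truth gives 6; no alternative beats it.
Others bid (4, 4, 7): truth gives 6; no alternative beats it.
(Checking all 64 profiles: 12 have a profitable deviation, 52 do not.)

12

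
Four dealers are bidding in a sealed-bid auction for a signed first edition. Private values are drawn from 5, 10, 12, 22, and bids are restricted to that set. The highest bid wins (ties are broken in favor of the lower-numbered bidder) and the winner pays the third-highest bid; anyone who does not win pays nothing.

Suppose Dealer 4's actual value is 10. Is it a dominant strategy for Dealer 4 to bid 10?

Consider the case where Dealer 1 bids 5, Dealer 2 bids 5 and Dealer 3 bids 10.
Truthful bid 10: loses, pays 0, utility 0.
Bid 12 instead: wins, pays 5, utility 10 - 5 = 5.
Since 5 > 0, bidding 12 is strictly better here, so truthful bidding is not dominant.

No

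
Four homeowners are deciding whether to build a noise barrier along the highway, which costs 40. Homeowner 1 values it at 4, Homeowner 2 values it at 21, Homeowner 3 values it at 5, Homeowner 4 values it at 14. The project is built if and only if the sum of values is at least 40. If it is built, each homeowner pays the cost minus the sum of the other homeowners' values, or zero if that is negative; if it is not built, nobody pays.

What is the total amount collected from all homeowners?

Total value 44 ≥ cost 40, so it is built.
Homeowner 1: others sum to 40; max(0, 40 - 40) = 0.
Homeowner 2: others sum to 23; max(0, 40 - 23) = 17.
Homeowner 3: others sum to 39; max(0, 40 - 39) = 1.
Homeowner 4: others sum to 30; max(0, 40 - 30) = 10.
Total collected = 0 + 17 + 1 + 10 = 28.

28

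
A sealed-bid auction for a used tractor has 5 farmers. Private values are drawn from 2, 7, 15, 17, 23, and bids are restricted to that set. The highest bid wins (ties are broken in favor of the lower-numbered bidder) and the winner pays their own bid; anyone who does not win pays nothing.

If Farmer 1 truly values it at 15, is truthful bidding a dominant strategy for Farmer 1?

Consider the case where Farmer 2 bids 2, Farmer 3 bids 2, Farmer 4 bids 2 and Farmer 5 bids 2.
Truthful bid 15: wins, pays 15, utility 15 - 15 = 0.
Bid 2 instead: wins, pays 2, utility 15 - 2 = 13.
Since 13 > 0, bidding 2 is strictly better here, so truthful bidding is not dominant.

No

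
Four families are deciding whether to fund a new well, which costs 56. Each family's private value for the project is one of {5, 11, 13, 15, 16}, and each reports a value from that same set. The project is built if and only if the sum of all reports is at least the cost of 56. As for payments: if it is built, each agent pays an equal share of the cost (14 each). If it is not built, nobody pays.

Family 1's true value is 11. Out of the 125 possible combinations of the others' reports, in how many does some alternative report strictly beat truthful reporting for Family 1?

11

Others report (13, 16, 16): truth gives -3; report 5 gives 0 > -3. Violating.
Others report (15, 15, 15): truth gives -3; report 5 gives 0 > -3. Violating.
Others report (15, 15, 16): truth gives -3; report 5 gives 0 > -3. Violating.
Others report (15, 16, 15): truth gives -3; report 5 gives 0 > -3. Violating.
Others report (5, 5, 5): truth gives 0; no alternative beats it.
Others report (5, 5, 11): truth gives 0; no alternative beats it.
(Checking all 125 profiles: 11 have a profitable deviation, 114 do not.)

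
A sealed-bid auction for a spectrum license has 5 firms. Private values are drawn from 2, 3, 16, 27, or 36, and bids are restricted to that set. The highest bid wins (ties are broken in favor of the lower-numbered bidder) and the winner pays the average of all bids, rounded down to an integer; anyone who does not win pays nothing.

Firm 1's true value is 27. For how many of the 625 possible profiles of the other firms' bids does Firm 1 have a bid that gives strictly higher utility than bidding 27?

Others bid (2, 2, 2, 2): truth gives 20; bid 2 gives 25 > 20. Violating.
Others bid (2, 2, 2, 3): truth gives 20; bid 3 gives 25 > 20. Violating.
Others bid (2, 2, 2, 16): truth gives 18; bid 16 gives 20 > 18. Violating.
Others bid (2, 2, 2, 36): truth gives 0; bid 36 gives 12 > 0. Violating.
Others bid (2, 2, 2, 27): truth gives 15; no alternative beats it.
Others bid (2, 2, 3, 27): truth gives 15; no alternative beats it.
(Checking all 625 profiles: 369 have a profitable deviation, 256 do not.)

369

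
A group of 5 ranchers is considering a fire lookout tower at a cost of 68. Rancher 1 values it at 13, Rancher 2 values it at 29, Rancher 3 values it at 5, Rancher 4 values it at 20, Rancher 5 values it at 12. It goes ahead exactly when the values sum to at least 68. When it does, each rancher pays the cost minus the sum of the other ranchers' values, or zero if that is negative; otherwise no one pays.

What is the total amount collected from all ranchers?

30

Total value 79 ≥ cost 68, so it is built.
Rancher 1: others sum to 66; max(0, 68 - 66) = 2.
Rancher 2: others sum to 50; max(0, 68 - 50) = 18.
Rancher 3: others sum to 74; max(0, 68 - 74) = 0.
Rancher 4: others sum to 59; max(0, 68 - 59) = 9.
Rancher 5: others sum to 67; max(0, 68 - 67) = 1.
Total collected = 2 + 18 + 0 + 9 + 1 = 30.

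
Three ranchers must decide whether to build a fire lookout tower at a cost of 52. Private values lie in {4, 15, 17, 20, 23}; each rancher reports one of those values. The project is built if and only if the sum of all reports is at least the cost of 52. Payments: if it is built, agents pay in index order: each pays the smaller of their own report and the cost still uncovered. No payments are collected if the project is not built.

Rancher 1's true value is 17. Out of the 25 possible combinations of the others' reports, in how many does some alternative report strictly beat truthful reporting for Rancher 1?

10

Others report (15, 23): truth gives 0; report 15 gives 2 > 0. Violating.
Others report (17, 20): truth gives 0; report 15 gives 2 > 0. Violating.
Others report (17, 23): truth gives 0; report 15 gives 2 > 0. Violating.
Others report (20, 17): truth gives 0; report 15 gives 2 > 0. Violating.
Others report (4, 4): truth gives 0; no alternative beats it.
Others report (4, 15): truth gives 0; no alternative beats it.
(Checking all 25 profiles: 10 have a profitable deviation, 15 do not.)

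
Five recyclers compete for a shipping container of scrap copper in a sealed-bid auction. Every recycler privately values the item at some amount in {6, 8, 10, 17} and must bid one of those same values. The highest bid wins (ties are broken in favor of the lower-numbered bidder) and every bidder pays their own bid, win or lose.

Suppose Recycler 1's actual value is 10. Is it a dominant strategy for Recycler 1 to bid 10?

No

Consider the case where Recycler 2 bids 6, Recycler 3 bids 6, Recycler 4 bids 6 and Recycler 5 bids 6.
Truthful bid 10: wins, pays 10, utility 10 - 10 = 0.
Bid 6 instead: wins, pays 6, utility 10 - 6 = 4.
Since 4 > 0, bidding 6 is strictly better here, so truthful bidding is not dominant.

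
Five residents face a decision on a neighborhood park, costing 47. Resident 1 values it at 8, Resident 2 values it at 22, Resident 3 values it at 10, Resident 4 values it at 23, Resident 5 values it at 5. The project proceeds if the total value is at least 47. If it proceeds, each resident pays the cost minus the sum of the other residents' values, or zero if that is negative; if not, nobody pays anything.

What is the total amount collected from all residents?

Total value 68 ≥ cost 47, so it is built.
Resident 1: others sum to 60; max(0, 47 - 60) = 0.
Resident 2: others sum to 46; max(0, 47 - 46) = 1.
Resident 3: others sum to 58; max(0, 47 - 58) = 0.
Resident 4: others sum to 45; max(0, 47 - 45) = 2.
Resident 5: others sum to 63; max(0, 47 - 63) = 0.
Total collected = 0 + 1 + 0 + 2 + 0 = 3.

3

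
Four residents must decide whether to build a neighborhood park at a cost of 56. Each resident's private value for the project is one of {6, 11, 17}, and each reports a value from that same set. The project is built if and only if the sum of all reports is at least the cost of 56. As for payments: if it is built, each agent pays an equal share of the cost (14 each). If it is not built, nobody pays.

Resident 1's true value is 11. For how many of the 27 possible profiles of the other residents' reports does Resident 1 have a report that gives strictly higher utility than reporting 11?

Others report (11, 17, 17): truth gives -3; report 6 gives 0 > -3. Violating.
Others report (17, 11, 17): truth gives -3; report 6 gives 0 > -3. Violating.
Others report (17, 17, 11): truth gives -3; report 6 gives 0 > -3. Violating.
Others report (6, 6, 6): truth gives 0; no alternative beats it.
Others report (6, 6, 11): truth gives 0; no alternative beats it.
(Checking all 27 profiles: 3 have a profitable deviation, 24 do not.)

3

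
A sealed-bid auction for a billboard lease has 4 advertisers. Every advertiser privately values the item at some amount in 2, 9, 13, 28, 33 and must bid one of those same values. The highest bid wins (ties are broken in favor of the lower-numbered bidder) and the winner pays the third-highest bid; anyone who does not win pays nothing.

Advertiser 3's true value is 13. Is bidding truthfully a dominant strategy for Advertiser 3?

No

Consider the case where Advertiser 1 bids 2, Advertiser 2 bids 2 and Advertiser 4 bids 28.
Truthful bid 13: loses, pays 0, utility 0.
Bid 28 instead: wins, pays 2, utility 13 - 2 = 11.
Since 11 > 0, bidding 28 is strictly better here, so truthful bidding is not dominant.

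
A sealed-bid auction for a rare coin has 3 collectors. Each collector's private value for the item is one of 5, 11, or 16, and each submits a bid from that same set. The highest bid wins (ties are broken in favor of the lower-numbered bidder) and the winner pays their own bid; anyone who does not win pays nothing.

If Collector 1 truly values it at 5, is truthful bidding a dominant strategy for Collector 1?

Yes

Check each profile of the others' bids and compare truth against every alternative bid.
Others bid (5, 5): truth gives 0, best alternative gives -6.
Others bid (5, 11): truth gives 0, best alternative gives -6.
Others bid (11, 5): truth gives 0, best alternative gives -6.
Others bid (11, 11): truth gives 0, best alternative gives -6.
Others bid (5, 16): truth gives 0, best alternative gives 0.
Others bid (11, 16): truth gives 0, best alternative gives 0.
(Remaining 3 profiles checked similarly; truth is weakly best in each.)
In every case the truthful bid is at least as good as any alternative, so it is a dominant strategy.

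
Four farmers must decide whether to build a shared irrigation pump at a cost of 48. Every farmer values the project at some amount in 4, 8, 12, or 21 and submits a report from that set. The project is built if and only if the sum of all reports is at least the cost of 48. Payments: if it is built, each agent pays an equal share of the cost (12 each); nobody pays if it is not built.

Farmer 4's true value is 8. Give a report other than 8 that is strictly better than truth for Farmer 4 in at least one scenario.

Suppose Farmer 1 reports 8, Farmer 2 reports 12 and Farmer 3 reports 21.
Report 8: project built, pays 12, utility 8 - 12 = -4.
Report 4: project not built, utility 0.
So reporting 4 beats truth here (0 > -4).

4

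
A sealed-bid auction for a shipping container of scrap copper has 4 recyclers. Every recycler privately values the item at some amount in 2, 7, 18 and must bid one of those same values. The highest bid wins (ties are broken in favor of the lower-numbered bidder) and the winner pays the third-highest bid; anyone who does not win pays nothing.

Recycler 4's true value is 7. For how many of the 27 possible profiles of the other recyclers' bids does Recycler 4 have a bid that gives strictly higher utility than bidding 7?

3

Others bid (2, 2, 7): truth gives 0; bid 18 gives 5 > 0. Violating.
Others bid (2, 7, 2): truth gives 0; bid 18 gives 5 > 0. Violating.
Others bid (7, 2, 2): truth gives 0; bid 18 gives 5 > 0. Violating.
Others bid (2, 2, 2): truth gives 5; no alternative beats it.
Others bid (2, 2, 18): truth gives 0; no alternative beats it.
(Checking all 27 profiles: 3 have a profitable deviation, 24 do not.)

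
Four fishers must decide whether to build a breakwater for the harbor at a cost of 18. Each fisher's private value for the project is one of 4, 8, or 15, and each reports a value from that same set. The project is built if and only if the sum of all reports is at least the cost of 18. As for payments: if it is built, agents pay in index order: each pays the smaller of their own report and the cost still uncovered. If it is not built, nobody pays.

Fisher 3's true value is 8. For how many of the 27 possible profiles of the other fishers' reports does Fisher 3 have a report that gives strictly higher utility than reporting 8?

8

Others report (4, 4, 8): truth gives 0; report 4 gives 4 > 0. Violating.
Others report (4, 4, 15): truth gives 0; report 4 gives 4 > 0. Violating.
Others report (4, 8, 4): truth gives 2; report 4 gives 4 > 2. Violating.
Others report (4, 8, 8): truth gives 2; report 4 gives 4 > 2. Violating.
Others report (4, 4, 4): truth gives 0; no alternative beats it.
Others report (4, 15, 4): truth gives 8; no alternative beats it.
(Checking all 27 profiles: 8 have a profitable deviation, 19 do not.)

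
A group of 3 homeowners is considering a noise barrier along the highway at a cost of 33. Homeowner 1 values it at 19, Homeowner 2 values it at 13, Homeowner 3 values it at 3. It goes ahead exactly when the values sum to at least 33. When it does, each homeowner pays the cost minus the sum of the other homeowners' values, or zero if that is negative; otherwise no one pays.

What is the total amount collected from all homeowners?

29

Total value 35 ≥ cost 33, so it is built.
Homeowner 1: others sum to 16; max(0, 33 - 16) = 17.
Homeowner 2: others sum to 22; max(0, 33 - 22) = 11.
Homeowner 3: others sum to 32; max(0, 33 - 32) = 1.
Total collected = 17 + 11 + 1 = 29.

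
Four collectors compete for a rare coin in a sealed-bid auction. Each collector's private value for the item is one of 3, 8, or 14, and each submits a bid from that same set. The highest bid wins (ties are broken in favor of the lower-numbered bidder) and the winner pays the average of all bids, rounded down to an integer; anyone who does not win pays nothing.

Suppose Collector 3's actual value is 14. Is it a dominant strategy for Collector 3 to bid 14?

Consider the case where Collector 1 bids 3, Collector 2 bids 3 and Collector 4 bids 3.
Truthful bid 14: wins, pays 5, utility 14 - 5 = 9.
Bid 8 instead: wins, pays 4, utility 14 - 4 = 10.
Since 10 > 9, bidding 8 is strictly better here, so truthful bidding is not dominant.

No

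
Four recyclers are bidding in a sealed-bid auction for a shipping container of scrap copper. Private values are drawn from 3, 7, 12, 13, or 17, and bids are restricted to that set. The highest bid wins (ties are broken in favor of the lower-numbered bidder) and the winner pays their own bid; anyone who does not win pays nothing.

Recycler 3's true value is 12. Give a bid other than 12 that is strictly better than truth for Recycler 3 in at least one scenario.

Suppose Recycler 1 bids 3, Recycler 2 bids 3 and Recycler 4 bids 3.
Bid 12: wins, pays 12, utility 12 - 12 = 0.
Bid 7: wins, pays 7, utility 12 - 7 = 5.
So bidding 7 beats truth here (5 > 0).

7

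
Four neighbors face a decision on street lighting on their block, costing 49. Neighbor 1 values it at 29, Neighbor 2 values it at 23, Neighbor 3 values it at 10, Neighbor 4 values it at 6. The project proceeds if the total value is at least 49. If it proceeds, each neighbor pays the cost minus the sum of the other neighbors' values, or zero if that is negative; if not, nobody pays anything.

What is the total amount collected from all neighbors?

14

Total value 68 ≥ cost 49, so it is built.
Neighbor 1: others sum to 39; max(0, 49 - 39) = 10.
Neighbor 2: others sum to 45; max(0, 49 - 45) = 4.
Neighbor 3: others sum to 58; max(0, 49 - 58) = 0.
Neighbor 4: others sum to 62; max(0, 49 - 62) = 0.
Total collected = 10 + 4 + 0 + 0 = 14.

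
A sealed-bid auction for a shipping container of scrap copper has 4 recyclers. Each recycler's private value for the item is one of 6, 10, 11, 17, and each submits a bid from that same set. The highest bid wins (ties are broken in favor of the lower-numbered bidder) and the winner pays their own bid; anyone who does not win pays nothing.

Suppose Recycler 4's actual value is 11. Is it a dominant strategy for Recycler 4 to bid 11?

Consider the case where Recycler 1 bids 6, Recycler 2 bids 6 and Recycler 3 bids 6.
Truthful bid 11: wins, pays 11, utility 11 - 11 = 0.
Bid 10 instead: wins, pays 10, utility 11 - 10 = 1.
Since 1 > 0, bidding 10 is strictly better here, so truthful bidding is not dominant.

No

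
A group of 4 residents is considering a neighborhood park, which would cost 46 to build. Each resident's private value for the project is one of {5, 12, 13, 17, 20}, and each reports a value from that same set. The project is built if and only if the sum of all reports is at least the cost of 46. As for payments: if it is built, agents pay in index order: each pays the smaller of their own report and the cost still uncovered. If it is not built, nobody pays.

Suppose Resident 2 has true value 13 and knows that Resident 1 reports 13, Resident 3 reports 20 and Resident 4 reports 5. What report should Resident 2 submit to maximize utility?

12

Report 5: project not built, utility 0.
Report 12: project built, pays 12, utility 13 - 12 = 1.
Report 13: project built, pays 13, utility 13 - 13 = 0.
Report 17: project built, pays 17, utility 13 - 17 = -4.
Report 20: project built, pays 20, utility 13 - 20 = -7.
The best choice is 12 with utility 1.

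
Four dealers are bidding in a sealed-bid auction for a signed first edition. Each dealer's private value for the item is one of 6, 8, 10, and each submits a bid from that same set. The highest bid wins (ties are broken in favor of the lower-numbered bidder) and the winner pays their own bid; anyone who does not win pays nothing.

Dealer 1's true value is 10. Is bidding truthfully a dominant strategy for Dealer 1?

No

Consider the case where Dealer 2 bids 6, Dealer 3 bids 6 and Dealer 4 bids 6.
Truthful bid 10: wins, pays 10, utility 10 - 10 = 0.
Bid 6 instead: wins, pays 6, utility 10 - 6 = 4.
Since 4 > 0, bidding 6 is strictly better here, so truthful bidding is not dominant.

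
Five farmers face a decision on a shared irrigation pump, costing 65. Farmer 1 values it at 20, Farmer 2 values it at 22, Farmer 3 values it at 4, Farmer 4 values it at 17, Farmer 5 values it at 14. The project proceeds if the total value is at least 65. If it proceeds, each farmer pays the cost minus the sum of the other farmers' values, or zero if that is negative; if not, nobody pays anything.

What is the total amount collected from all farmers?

Total value 77 ≥ cost 65, so it is built.
Farmer 1: others sum to 57; max(0, 65 - 57) = 8.
Farmer 2: others sum to 55; max(0, 65 - 55) = 10.
Farmer 3: others sum to 73; max(0, 65 - 73) = 0.
Farmer 4: others sum to 60; max(0, 65 - 60) = 5.
Farmer 5: others sum to 63; max(0, 65 - 63) = 2.
Total collected = 8 + 10 + 0 + 5 + 2 = 25.

25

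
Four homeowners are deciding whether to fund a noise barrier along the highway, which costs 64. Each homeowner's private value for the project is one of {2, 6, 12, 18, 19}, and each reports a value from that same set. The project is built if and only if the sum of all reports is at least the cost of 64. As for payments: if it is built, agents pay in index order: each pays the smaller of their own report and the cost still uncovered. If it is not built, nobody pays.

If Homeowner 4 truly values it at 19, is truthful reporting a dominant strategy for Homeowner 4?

Check each profile of the others' reports and compare truth against every alternative report.
Others report (19, 19, 19): truth gives 12, best alternative gives 12.
Others report (18, 19, 19): truth gives 11, best alternative gives 11.
Others report (19, 18, 19): truth gives 11, best alternative gives 11.
Others report (19, 19, 18): truth gives 11, best alternative gives 11.
Others report (18, 18, 19): truth gives 10, best alternative gives 10.
Others report (18, 19, 18): truth gives 10, best alternative gives 10.
(Remaining 119 profiles checked similarly; truth is weakly best in each.)
In every case the truthful report is at least as good as any alternative, so it is a dominant strategy.

Yes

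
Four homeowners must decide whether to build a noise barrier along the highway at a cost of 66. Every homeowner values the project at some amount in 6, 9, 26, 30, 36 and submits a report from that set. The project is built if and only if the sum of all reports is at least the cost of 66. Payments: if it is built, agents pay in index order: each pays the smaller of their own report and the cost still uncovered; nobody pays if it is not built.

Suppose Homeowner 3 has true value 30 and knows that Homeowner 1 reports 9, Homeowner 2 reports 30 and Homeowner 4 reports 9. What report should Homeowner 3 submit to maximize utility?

Report 6: project not built, utility 0.
Report 9: project not built, utility 0.
Report 26: project built, pays 26, utility 30 - 26 = 4.
Report 30: project built, pays 27, utility 30 - 27 = 3.
Report 36: project built, pays 27, utility 30 - 27 = 3.
The best choice is 26 with utility 4.

26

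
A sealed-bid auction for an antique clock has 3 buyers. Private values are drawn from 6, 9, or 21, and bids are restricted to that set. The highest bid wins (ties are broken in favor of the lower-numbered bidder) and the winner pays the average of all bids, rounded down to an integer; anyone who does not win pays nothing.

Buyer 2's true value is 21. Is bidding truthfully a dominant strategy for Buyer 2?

No

Consider the case where Buyer 1 bids 6 and Buyer 3 bids 6.
Truthful bid 21: wins, pays 11, utility 21 - 11 = 10.
Bid 9 instead: wins, pays 7, utility 21 - 7 = 14.
Since 14 > 10, bidding 9 is strictly better here, so truthful bidding is not dominant.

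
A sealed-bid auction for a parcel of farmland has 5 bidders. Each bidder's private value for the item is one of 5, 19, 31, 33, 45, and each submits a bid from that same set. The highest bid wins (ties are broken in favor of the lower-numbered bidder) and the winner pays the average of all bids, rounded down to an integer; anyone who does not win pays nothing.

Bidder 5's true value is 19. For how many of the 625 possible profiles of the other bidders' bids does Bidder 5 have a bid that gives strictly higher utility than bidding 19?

Others bid (5, 5, 5, 19): truth gives 0; bid 31 gives 6 > 0. Violating.
Others bid (5, 5, 5, 31): truth gives 0; bid 33 gives 4 > 0. Violating.
Others bid (5, 5, 5, 33): truth gives 0; bid 45 gives 1 > 0. Violating.
Others bid (5, 5, 19, 5): truth gives 0; bid 31 gives 6 > 0. Violating.
Others bid (5, 5, 5, 5): truth gives 12; no alternative beats it.
Others bid (5, 5, 5, 45): truth gives 0; no alternative beats it.
(Checking all 625 profiles: 34 have a profitable deviation, 591 do not.)

34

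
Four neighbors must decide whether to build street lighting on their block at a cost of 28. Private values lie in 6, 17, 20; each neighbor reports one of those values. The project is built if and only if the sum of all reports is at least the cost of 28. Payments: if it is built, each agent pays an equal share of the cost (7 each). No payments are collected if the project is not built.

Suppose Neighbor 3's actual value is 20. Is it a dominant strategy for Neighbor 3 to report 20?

Yes

Check each profile of the others' reports and compare truth against every alternative report.
Others report (6, 6, 6): truth gives 13, best alternative gives 13.
Others report (6, 6, 17): truth gives 13, best alternative gives 13.
Others report (6, 6, 20): truth gives 13, best alternative gives 13.
Others report (6, 17, 6): truth gives 13, best alternative gives 13.
Others report (6, 17, 17): truth gives 13, best alternative gives 13.
Others report (6, 17, 20): truth gives 13, best alternative gives 13.
(Remaining 21 profiles checked similarly; truth is weakly best in each.)
In every case the truthful report is at least as good as any alternative, so it is a dominant strategy.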